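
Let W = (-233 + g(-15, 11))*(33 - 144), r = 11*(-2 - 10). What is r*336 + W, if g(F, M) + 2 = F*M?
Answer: 48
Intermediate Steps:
g(F, M) = -2 + F*M
r = -132 (r = 11*(-12) = -132)
W = 44400 (W = (-233 + (-2 - 15*11))*(33 - 144) = (-233 + (-2 - 165))*(-111) = (-233 - 167)*(-111) = -400*(-111) = 44400)
r*336 + W = -132*336 + 44400 = -44352 + 44400 = 48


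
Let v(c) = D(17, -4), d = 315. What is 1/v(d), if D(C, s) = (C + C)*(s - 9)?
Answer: -1/442 ≈ -0.0022624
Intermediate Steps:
D(C, s) = 2*C*(-9 + s) (D(C, s) = (2*C)*(-9 + s) = 2*C*(-9 + s))
v(c) = -442 (v(c) = 2*17*(-9 - 4) = 2*17*(-13) = -442)
1/v(d) = 1/(-442) = -1/442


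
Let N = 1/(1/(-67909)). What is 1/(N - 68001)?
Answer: -1/135910 ≈ -7.3578e-6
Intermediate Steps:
N = -67909 (N = 1/(-1/67909) = -67909)
1/(N - 68001) = 1/(-67909 - 68001) = 1/(-135910) = -1/135910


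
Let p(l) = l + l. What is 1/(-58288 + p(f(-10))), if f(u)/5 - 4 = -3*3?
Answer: -1/58338 ≈ -1.7141e-5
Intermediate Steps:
f(u) = -25 (f(u) = 20 + 5*(-3*3) = 20 + 5*(-9) = 20 - 45 = -25)
p(l) = 2*l
1/(-58288 + p(f(-10))) = 1/(-58288 + 2*(-25)) = 1/(-58288 - 50) = 1/(-58338) = -1/58338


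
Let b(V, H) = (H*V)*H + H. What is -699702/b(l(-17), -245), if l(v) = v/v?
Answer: -349851/29890 ≈ -11.705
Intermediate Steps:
l(v) = 1
b(V, H) = H + V*H² (b(V, H) = V*H² + H = H + V*H²)
-699702/b(l(-17), -245) = -699702*(-1/(245*(1 - 245*1))) = -699702*(-1/(245*(1 - 245))) = -699702/((-245*(-244))) = -699702/59780 = -699702*1/59780 = -349851/29890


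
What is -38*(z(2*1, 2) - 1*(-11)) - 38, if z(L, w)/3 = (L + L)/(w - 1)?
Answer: -912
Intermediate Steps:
z(L, w) = 6*L/(-1 + w) (z(L, w) = 3*((L + L)/(w - 1)) = 3*((2*L)/(-1 + w)) = 3*(2*L/(-1 + w)) = 6*L/(-1 + w))
-38*(z(2*1, 2) - 1*(-11)) - 38 = -38*(6*(2*1)/(-1 + 2) - 1*(-11)) - 38 = -38*(6*2/1 + 11) - 38 = -38*(6*2*1 + 11) - 38 = -38*(12 + 11) - 38 = -38*23 - 38 = -874 - 38 = -912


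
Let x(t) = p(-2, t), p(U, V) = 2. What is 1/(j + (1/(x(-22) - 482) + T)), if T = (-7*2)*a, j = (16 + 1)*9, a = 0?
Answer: 480/73439 ≈ 0.0065360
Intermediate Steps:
x(t) = 2
j = 153 (j = 17*9 = 153)
T = 0 (T = -7*2*0 = -14*0 = 0)
1/(j + (1/(x(-22) - 482) + T)) = 1/(153 + (1/(2 - 482) + 0)) = 1/(153 + (1/(-480) + 0)) = 1/(153 + (-1/480 + 0)) = 1/(153 - 1/480) = 1/(73439/480) = 480/73439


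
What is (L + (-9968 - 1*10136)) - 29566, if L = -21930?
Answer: -71600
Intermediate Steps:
(L + (-9968 - 1*10136)) - 29566 = (-21930 + (-9968 - 1*10136)) - 29566 = (-21930 + (-9968 - 10136)) - 29566 = (-21930 - 20104) - 29566 = -42034 - 29566 = -71600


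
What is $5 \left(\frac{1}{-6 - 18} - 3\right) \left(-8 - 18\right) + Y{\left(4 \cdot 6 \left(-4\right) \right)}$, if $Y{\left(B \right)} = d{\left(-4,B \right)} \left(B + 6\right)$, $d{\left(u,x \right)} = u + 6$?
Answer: $\frac{2585}{12} \approx 215.42$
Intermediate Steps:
$d{\left(u,x \right)} = 6 + u$
$Y{\left(B \right)} = 12 + 2 B$ ($Y{\left(B \right)} = \left(6 - 4\right) \left(B + 6\right) = 2 \left(6 + B\right) = 12 + 2 B$)
$5 \left(\frac{1}{-6 - 18} - 3\right) \left(-8 - 18\right) + Y{\left(4 \cdot 6 \left(-4\right) \right)} = 5 \left(\frac{1}{-6 - 18} - 3\right) \left(-8 - 18\right) + \left(12 + 2 \cdot 4 \cdot 6 \left(-4\right)\right) = 5 \left(\frac{1}{-24} - 3\right) \left(-26\right) + \left(12 + 2 \cdot 24 \left(-4\right)\right) = 5 \left(- \frac{1}{24} - 3\right) \left(-26\right) + \left(12 + 2 \left(-96\right)\right) = 5 \left(\left(- \frac{73}{24}\right) \left(-26\right)\right) + \left(12 - 192\right) = 5 \cdot \frac{949}{12} - 180 = \frac{4745}{12} - 180 = \frac{2585}{12}$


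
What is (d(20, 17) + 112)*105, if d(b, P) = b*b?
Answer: 53760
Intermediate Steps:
d(b, P) = b**2
(d(20, 17) + 112)*105 = (20**2 + 112)*105 = (400 + 112)*105 = 512*105 = 53760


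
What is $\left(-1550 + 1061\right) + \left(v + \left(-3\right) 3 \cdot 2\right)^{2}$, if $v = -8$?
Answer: $187$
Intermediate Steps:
$\left(-1550 + 1061\right) + \left(v + \left(-3\right) 3 \cdot 2\right)^{2} = \left(-1550 + 1061\right) + \left(-8 + \left(-3\right) 3 \cdot 2\right)^{2} = -489 + \left(-8 - 18\right)^{2} = -489 + \left(-26\right)^{2} = -489 + 676 = 187$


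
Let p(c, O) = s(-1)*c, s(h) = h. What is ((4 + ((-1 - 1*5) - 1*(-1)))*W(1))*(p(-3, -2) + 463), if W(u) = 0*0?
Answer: 0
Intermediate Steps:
W(u) = 0
p(c, O) = -c
((4 + ((-1 - 1*5) - 1*(-1)))*W(1))*(p(-3, -2) + 463) = ((4 + ((-1 - 1*5) - 1*(-1)))*0)*(-1*(-3) + 463) = ((4 + ((-1 - 5) + 1))*0)*(3 + 463) = ((4 + (-6 + 1))*0)*466 = ((4 - 5)*0)*466 = -1*0*466 = 0*466 = 0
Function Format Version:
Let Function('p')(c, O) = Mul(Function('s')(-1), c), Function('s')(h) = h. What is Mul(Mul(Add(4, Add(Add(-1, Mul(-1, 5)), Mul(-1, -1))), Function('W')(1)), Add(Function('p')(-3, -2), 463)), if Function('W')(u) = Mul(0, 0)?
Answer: 0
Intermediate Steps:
Function('W')(u) = 0
Function('p')(c, O) = Mul(-1, c)
Mul(Mul(Add(4, Add(Add(-1, Mul(-1, 5)), Mul(-1, -1))), Function('W')(1)), Add(Function('p')(-3, -2), 463)) = Mul(Mul(Add(4, Add(Add(-1, Mul(-1, 5)), Mul(-1, -1))), 0), Add(Mul(-1, -3), 463)) = Mul(Mul(Add(4, Add(Add(-1, -5), 1)), 0), Add(3, 463)) = Mul(Mul(Add(4, Add(-6, 1)), 0), 466) = Mul(Mul(Add(4, -5), 0), 466) = Mul(Mul(-1, 0), 466) = Mul(0, 466) = 0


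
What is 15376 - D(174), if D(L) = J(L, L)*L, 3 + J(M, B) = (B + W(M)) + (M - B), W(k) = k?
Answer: -44654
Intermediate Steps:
J(M, B) = -3 + 2*M (J(M, B) = -3 + ((B + M) + (M - B)) = -3 + 2*M)
D(L) = L*(-3 + 2*L) (D(L) = (-3 + 2*L)*L = L*(-3 + 2*L))
15376 - D(174) = 15376 - 174*(-3 + 2*174) = 15376 - 174*(-3 + 348) = 15376 - 174*345 = 15376 - 1*60030 = 15376 - 60030 = -44654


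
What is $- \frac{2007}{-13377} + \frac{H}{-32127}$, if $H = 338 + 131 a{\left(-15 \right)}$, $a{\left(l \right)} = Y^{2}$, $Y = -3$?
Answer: $\frac{14728660}{143254293} \approx 0.10281$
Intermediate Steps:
$a{\left(l \right)} = 9$ ($a{\left(l \right)} = \left(-3\right)^{2} = 9$)
$H = 1517$ ($H = 338 + 131 \cdot 9 = 338 + 1179 = 1517$)
$- \frac{2007}{-13377} + \frac{H}{-32127} = - \frac{2007}{-13377} + \frac{1517}{-32127} = \left(-2007\right) \left(- \frac{1}{13377}\right) + 1517 \left(- \frac{1}{32127}\right) = \frac{669}{4459} - \frac{1517}{32127} = \frac{14728660}{143254293}$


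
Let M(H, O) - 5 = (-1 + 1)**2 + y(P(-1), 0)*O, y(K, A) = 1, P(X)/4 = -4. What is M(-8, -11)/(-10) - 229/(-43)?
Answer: 1274/215 ≈ 5.9256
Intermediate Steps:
P(X) = -16 (P(X) = 4*(-4) = -16)
M(H, O) = 5 + O (M(H, O) = 5 + ((-1 + 1)**2 + 1*O) = 5 + (0**2 + O) = 5 + (0 + O) = 5 + O)
M(-8, -11)/(-10) - 229/(-43) = (5 - 11)/(-10) - 229/(-43) = -6*(-1/10) - 229*(-1/43) = 3/5 + 229/43 = 1274/215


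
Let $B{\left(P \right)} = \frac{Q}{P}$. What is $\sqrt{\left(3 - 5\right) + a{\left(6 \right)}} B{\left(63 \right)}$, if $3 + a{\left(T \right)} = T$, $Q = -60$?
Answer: $- \frac{20}{21} \approx -0.95238$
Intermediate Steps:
$a{\left(T \right)} = -3 + T$
$B{\left(P \right)} = - \frac{60}{P}$
$\sqrt{\left(3 - 5\right) + a{\left(6 \right)}} B{\left(63 \right)} = \sqrt{\left(3 - 5\right) + \left(-3 + 6\right)} \left(- \frac{60}{63}\right) = \sqrt{-2 + 3} \left(\left(-60\right) \frac{1}{63}\right) = \sqrt{1} \left(- \frac{20}{21}\right) = 1 \left(- \frac{20}{21}\right) = - \frac{20}{21}$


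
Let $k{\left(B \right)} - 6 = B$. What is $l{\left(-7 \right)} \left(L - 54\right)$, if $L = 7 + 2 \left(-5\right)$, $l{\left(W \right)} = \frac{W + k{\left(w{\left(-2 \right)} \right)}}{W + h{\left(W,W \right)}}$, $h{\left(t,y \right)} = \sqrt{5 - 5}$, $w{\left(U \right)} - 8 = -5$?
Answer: $\frac{114}{7} \approx 16.286$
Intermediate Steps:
$w{\left(U \right)} = 3$ ($w{\left(U \right)} = 8 - 5 = 3$)
$h{\left(t,y \right)} = 0$ ($h{\left(t,y \right)} = \sqrt{0} = 0$)
$k{\left(B \right)} = 6 + B$
$l{\left(W \right)} = \frac{9 + W}{W}$ ($l{\left(W \right)} = \frac{W + \left(6 + 3\right)}{W + 0} = \frac{W + 9}{W} = \frac{9 + W}{W}$)
$L = -3$ ($L = 7 - 10 = -3$)
$l{\left(-7 \right)} \left(L - 54\right) = \frac{9 - 7}{-7} \left(-3 - 54\right) = \left(- \frac{1}{7}\right) 2 \left(-57\right) = \left(- \frac{2}{7}\right) \left(-57\right) = \frac{114}{7}$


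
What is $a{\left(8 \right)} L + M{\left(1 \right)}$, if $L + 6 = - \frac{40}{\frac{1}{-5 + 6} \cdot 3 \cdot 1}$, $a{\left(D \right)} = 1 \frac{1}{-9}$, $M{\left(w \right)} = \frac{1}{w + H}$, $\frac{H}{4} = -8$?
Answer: $\frac{1771}{837} \approx 2.1159$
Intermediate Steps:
$H = -32$ ($H = 4 \left(-8\right) = -32$)
$M{\left(w \right)} = \frac{1}{-32 + w}$ ($M{\left(w \right)} = \frac{1}{w - 32} = \frac{1}{-32 + w}$)
$a{\left(D \right)} = - \frac{1}{9}$ ($a{\left(D \right)} = 1 \left(- \frac{1}{9}\right) = - \frac{1}{9}$)
$L = - \frac{58}{3}$ ($L = -6 - \frac{40}{\frac{1}{-5 + 6} \cdot 3 \cdot 1} = -6 - \frac{40}{1^{-1} \cdot 3 \cdot 1} = -6 - \frac{40}{1 \cdot 3 \cdot 1} = -6 - \frac{40}{3 \cdot 1} = -6 - \frac{40}{3} = - \frac{58}{3} \approx -19.333$)
$a{\left(8 \right)} L + M{\left(1 \right)} = \left(- \frac{1}{9}\right) \left(- \frac{58}{3}\right) + \frac{1}{-32 + 1} = \frac{58}{27} + \frac{1}{-31} = \frac{58}{27} - \frac{1}{31} = \frac{1771}{837}$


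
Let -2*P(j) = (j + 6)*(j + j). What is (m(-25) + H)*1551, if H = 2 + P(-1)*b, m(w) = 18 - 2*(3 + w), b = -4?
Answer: 68244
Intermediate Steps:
P(j) = -j*(6 + j) (P(j) = -(j + 6)*(j + j)/2 = -(6 + j)*2*j/2 = -j*(6 + j))
m(w) = 12 - 2*w (m(w) = 18 + (-6 - 2*w) = 12 - 2*w)
H = -18 (H = 2 - 1*(-1)*(6 - 1)*(-4) = 2 - 1*(-1)*5*(-4) = 2 + 5*(-4) = 2 - 20 = -18)
(m(-25) + H)*1551 = ((12 - 2*(-25)) - 18)*1551 = ((12 + 50) - 18)*1551 = (62 - 18)*1551 = 44*1551 = 68244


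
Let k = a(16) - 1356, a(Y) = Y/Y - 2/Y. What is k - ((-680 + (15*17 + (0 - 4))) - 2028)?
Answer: 8815/8 ≈ 1101.9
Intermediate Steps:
a(Y) = 1 - 2/Y
k = -10841/8 (k = (-2 + 16)/16 - 1356 = (1/16)*14 - 1356 = 7/8 - 1356 = -10841/8 ≈ -1355.1)
k - ((-680 + (15*17 + (0 - 4))) - 2028) = -10841/8 - ((-680 + (15*17 + (0 - 4))) - 2028) = -10841/8 - ((-680 + (255 - 4)) - 2028) = -10841/8 - ((-680 + 251) - 2028) = -10841/8 - (-429 - 2028) = -10841/8 - 1*(-2457) = -10841/8 + 2457 = 8815/8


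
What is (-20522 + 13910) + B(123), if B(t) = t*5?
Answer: -5997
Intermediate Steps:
B(t) = 5*t
(-20522 + 13910) + B(123) = (-20522 + 13910) + 5*123 = -6612 + 615 = -5997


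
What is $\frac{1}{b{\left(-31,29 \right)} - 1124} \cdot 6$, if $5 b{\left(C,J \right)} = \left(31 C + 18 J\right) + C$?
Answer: $- \frac{1}{203} \approx -0.0049261$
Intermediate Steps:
$b{\left(C,J \right)} = \frac{18 J}{5} + \frac{32 C}{5}$ ($b{\left(C,J \right)} = \frac{\left(31 C + 18 J\right) + C}{5} = \frac{\left(18 J + 31 C\right) + C}{5} = \frac{18 J + 32 C}{5} = \frac{18 J}{5} + \frac{32 C}{5}$)
$\frac{1}{b{\left(-31,29 \right)} - 1124} \cdot 6 = \frac{1}{\left(\frac{18}{5} \cdot 29 + \frac{32}{5} \left(-31\right)\right) - 1124} \cdot 6 = \frac{1}{\left(\frac{522}{5} - \frac{992}{5}\right) - 1124} \cdot 6 = \frac{1}{-94 - 1124} \cdot 6 = \frac{1}{-1218} \cdot 6 = \left(- \frac{1}{1218}\right) 6 = - \frac{1}{203}$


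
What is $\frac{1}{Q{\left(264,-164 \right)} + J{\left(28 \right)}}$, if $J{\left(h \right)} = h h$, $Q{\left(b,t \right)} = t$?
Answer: $\frac{1}{620} \approx 0.0016129$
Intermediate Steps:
$J{\left(h \right)} = h^{2}$
$\frac{1}{Q{\left(264,-164 \right)} + J{\left(28 \right)}} = \frac{1}{-164 + 28^{2}} = \frac{1}{-164 + 784} = \frac{1}{620}$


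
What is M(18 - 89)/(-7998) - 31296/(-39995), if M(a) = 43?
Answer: 5781061/7439070 ≈ 0.77712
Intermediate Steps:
M(18 - 89)/(-7998) - 31296/(-39995) = 43/(-7998) - 31296/(-39995) = 43*(-1/7998) - 31296*(-1/39995) = -1/186 + 31296/39995 = 5781061/7439070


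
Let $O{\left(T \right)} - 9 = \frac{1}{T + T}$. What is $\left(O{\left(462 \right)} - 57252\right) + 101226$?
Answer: $\frac{40640293}{924} \approx 43983.0$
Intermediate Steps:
$O{\left(T \right)} = 9 + \frac{1}{2 T}$ ($O{\left(T \right)} = 9 + \frac{1}{T + T} = 9 + \frac{1}{2 T}$)
$\left(O{\left(462 \right)} - 57252\right) + 101226 = \left(\left(9 + \frac{1}{2 \cdot 462}\right) - 57252\right) + 101226 = \left(\left(9 + \frac{1}{2} \cdot \frac{1}{462}\right) - 57252\right) + 101226 = \left(\left(9 + \frac{1}{924}\right) - 57252\right) + 101226 = \left(\frac{8317}{924} - 57252\right) + 101226 = - \frac{52892531}{924} + 101226 = \frac{40640293}{924}$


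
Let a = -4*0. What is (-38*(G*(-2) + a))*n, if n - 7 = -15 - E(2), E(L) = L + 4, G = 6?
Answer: -6384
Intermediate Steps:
a = 0
E(L) = 4 + L
n = -14 (n = 7 + (-15 - (4 + 2)) = 7 + (-15 - 1*6) = 7 + (-15 - 6) = 7 - 21 = -14)
(-38*(G*(-2) + a))*n = -38*(6*(-2) + 0)*(-14) = -38*(-12 + 0)*(-14) = -38*(-12)*(-14) = 456*(-14) = -6384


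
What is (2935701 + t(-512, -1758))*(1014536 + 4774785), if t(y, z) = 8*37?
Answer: 16997429088037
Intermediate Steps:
t(y, z) = 296
(2935701 + t(-512, -1758))*(1014536 + 4774785) = (2935701 + 296)*(1014536 + 4774785) = 2935997*5789321 = 16997429088037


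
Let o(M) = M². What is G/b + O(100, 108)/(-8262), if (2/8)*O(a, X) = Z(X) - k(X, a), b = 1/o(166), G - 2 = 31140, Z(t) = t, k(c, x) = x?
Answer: 3545013320696/4131 ≈ 8.5815e+8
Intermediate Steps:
G = 31142 (G = 2 + 31140 = 31142)
b = 1/27556 (b = 1/(166²) = 1/27556 ≈ 3.6290e-5)
O(a, X) = -4*a + 4*X (O(a, X) = 4*(X - a) = -4*a + 4*X)
G/b + O(100, 108)/(-8262) = 31142/(1/27556) + (-4*100 + 4*108)/(-8262) = 31142*27556 + (-400 + 432)*(-1/8262) = 858148952 + 32*(-1/8262) = 858148952 - 16/4131 = 3545013320696/4131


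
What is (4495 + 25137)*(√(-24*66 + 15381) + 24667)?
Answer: 730932544 + 88896*√1533 ≈ 7.3441e+8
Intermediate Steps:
(4495 + 25137)*(√(-24*66 + 15381) + 24667) = 29632*(√(-1584 + 15381) + 24667) = 29632*(√13797 + 24667) = 29632*(3*√1533 + 24667) = 29632*(24667 + 3*√1533) = 730932544 + 88896*√1533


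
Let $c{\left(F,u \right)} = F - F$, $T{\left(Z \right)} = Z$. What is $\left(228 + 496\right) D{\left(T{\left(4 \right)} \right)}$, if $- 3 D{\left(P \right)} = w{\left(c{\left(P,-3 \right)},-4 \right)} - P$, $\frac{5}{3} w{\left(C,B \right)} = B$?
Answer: $\frac{23168}{15} \approx 1544.5$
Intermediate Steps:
$c{\left(F,u \right)} = 0$
$w{\left(C,B \right)} = \frac{3 B}{5}$
$D{\left(P \right)} = \frac{4}{5} + \frac{P}{3}$ ($D{\left(P \right)} = - \frac{\frac{3}{5} \left(-4\right) - P}{3} = - \frac{- \frac{12}{5} - P}{3} = \frac{4}{5} + \frac{P}{3}$)
$\left(228 + 496\right) D{\left(T{\left(4 \right)} \right)} = \left(228 + 496\right) \left(\frac{4}{5} + \frac{1}{3} \cdot 4\right) = 724 \left(\frac{4}{5} + \frac{4}{3}\right) = 724 \cdot \frac{32}{15} = \frac{23168}{15}$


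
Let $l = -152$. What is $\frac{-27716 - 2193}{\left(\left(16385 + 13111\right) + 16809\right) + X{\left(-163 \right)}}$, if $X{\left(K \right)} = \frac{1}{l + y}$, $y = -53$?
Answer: $- \frac{6131345}{9492524} \approx -0.64591$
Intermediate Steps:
$X{\left(K \right)} = - \frac{1}{205}$ ($X{\left(K \right)} = \frac{1}{-152 - 53} = \frac{1}{-205} = - \frac{1}{205}$)
$\frac{-27716 - 2193}{\left(\left(16385 + 13111\right) + 16809\right) + X{\left(-163 \right)}} = \frac{-27716 - 2193}{\left(\left(16385 + 13111\right) + 16809\right) - \frac{1}{205}} = - \frac{29909}{\left(29496 + 16809\right) - \frac{1}{205}} = - \frac{29909}{46305 - \frac{1}{205}} = - \frac{29909}{\frac{9492524}{205}} = \left(-29909\right) \frac{205}{9492524} = - \frac{6131345}{9492524}$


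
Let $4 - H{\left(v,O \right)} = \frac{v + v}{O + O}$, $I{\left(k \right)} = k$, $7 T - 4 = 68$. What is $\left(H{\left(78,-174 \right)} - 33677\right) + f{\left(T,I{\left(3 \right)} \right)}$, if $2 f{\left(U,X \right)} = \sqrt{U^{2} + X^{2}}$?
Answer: $- \frac{13668881}{406} \approx -33667.0$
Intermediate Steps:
$T = \frac{72}{7}$ ($T = \frac{4}{7} + \frac{1}{7} \cdot 68 = \frac{4}{7} + \frac{68}{7} = \frac{72}{7} \approx 10.286$)
$f{\left(U,X \right)} = \frac{\sqrt{U^{2} + X^{2}}}{2}$
$H{\left(v,O \right)} = 4 - \frac{v}{O}$ ($H{\left(v,O \right)} = 4 - \frac{v + v}{O + O} = 4 - \frac{2 v}{2 O} = 4 - 2 v \frac{1}{2 O} = 4 - \frac{v}{O}$)
$\left(H{\left(78,-174 \right)} - 33677\right) + f{\left(T,I{\left(3 \right)} \right)} = \left(\left(4 - \frac{78}{-174}\right) - 33677\right) + \frac{\sqrt{\left(\frac{72}{7}\right)^{2} + 3^{2}}}{2} = \left(\left(4 - 78 \left(- \frac{1}{174}\right)\right) - 33677\right) + \frac{\sqrt{\frac{5184}{49} + 9}}{2} = \left(\left(4 + \frac{13}{29}\right) - 33677\right) + \frac{\sqrt{\frac{5625}{49}}}{2} = \left(\frac{129}{29} - 33677\right) + \frac{1}{2} \cdot \frac{75}{7} = - \frac{976504}{29} + \frac{75}{14} = - \frac{13668881}{406}$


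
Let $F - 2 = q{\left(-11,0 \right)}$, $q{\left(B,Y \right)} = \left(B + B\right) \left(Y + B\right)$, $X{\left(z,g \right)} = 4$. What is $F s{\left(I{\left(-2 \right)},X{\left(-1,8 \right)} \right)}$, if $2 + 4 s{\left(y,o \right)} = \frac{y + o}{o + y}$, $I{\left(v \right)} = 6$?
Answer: $-61$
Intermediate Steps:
$s{\left(y,o \right)} = - \frac{1}{4}$ ($s{\left(y,o \right)} = - \frac{1}{2} + \frac{\left(y + o\right) \frac{1}{o + y}}{4} = - \frac{1}{2} + \frac{\left(o + y\right) \frac{1}{o + y}}{4} = - \frac{1}{2} + \frac{1}{4} \cdot 1 = - \frac{1}{2} + \frac{1}{4} = - \frac{1}{4}$)
$q{\left(B,Y \right)} = 2 B \left(B + Y\right)$
$F = 244$ ($F = 2 + 2 \left(-11\right) \left(-11 + 0\right) = 2 + 2 \left(-11\right) \left(-11\right) = 2 + 242 = 244$)
$F s{\left(I{\left(-2 \right)},X{\left(-1,8 \right)} \right)} = 244 \left(- \frac{1}{4}\right) = -61$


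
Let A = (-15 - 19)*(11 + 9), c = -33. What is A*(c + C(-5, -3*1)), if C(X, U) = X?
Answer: 25840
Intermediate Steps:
A = -680 (A = -34*20 = -680)
A*(c + C(-5, -3*1)) = -680*(-33 - 5) = -680*(-38) = 25840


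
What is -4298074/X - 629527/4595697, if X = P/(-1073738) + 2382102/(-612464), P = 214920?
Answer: 40092127118367262504591/38146897841062743 ≈ 1.0510e+6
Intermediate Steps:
X = -672346050039/164406467608 (X = 214920/(-1073738) + 2382102/(-612464) = 214920*(-1/1073738) + 2382102*(-1/612464) = -107460/536869 - 1191051/306232 = -672346050039/164406467608 ≈ -4.0895)
-4298074/X - 629527/4595697 = -4298074/(-672346050039/164406467608) - 629527/4595697 = -4298074*(-164406467608/672346050039) - 629527*1/4595697 = 706631163857786992/672346050039 - 629527/4595697 = 40092127118367262504591/38146897841062743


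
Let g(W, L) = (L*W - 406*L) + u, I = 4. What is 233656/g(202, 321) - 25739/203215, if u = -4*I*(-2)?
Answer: -12291768267/3325207045 ≈ -3.6965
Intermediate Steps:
u = 32 (u = -4*4*(-2) = -16*(-2) = 32)
g(W, L) = 32 - 406*L + L*W (g(W, L) = (L*W - 406*L) + 32 = (-406*L + L*W) + 32 = 32 - 406*L + L*W)
233656/g(202, 321) - 25739/203215 = 233656/(32 - 406*321 + 321*202) - 25739/203215 = 233656/(32 - 130326 + 64842) - 25739*1/203215 = 233656/(-65452) - 25739/203215 = 233656*(-1/65452) - 25739/203215 = -58414/16363 - 25739/203215 = -12291768267/3325207045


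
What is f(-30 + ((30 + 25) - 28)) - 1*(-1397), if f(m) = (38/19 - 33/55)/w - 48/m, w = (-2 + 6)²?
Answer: 113047/80 ≈ 1413.1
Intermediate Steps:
w = 16 (w = 4² = 16)
f(m) = 7/80 - 48/m (f(m) = (38/19 - 33/55)/16 - 48/m = (38*(1/19) - 33*1/55)*(1/16) - 48/m = (2 - ⅗)*(1/16) - 48/m = (7/5)*(1/16) - 48/m = 7/80 - 48/m)
f(-30 + ((30 + 25) - 28)) - 1*(-1397) = (7/80 - 48/(-30 + ((30 + 25) - 28))) - 1*(-1397) = (7/80 - 48/(-30 + (55 - 28))) + 1397 = (7/80 - 48/(-30 + 27)) + 1397 = (7/80 - 48/(-3)) + 1397 = (7/80 - 48*(-⅓)) + 1397 = (7/80 + 16) + 1397 = 1287/80 + 1397 = 113047/80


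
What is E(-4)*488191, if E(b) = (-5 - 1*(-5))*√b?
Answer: 0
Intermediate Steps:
E(b) = 0 (E(b) = (-5 + 5)*√b = 0*√b = 0)
E(-4)*488191 = 0*488191 = 0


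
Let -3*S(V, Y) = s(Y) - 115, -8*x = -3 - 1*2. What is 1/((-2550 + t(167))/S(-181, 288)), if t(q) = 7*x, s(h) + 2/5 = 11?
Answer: -1392/101825 ≈ -0.013671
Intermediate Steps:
x = 5/8 (x = -(-3 - 1*2)/8 = -(-3 - 2)/8 = -⅛*(-5) = 5/8 ≈ 0.62500)
s(h) = 53/5 (s(h) = -⅖ + 11 = 53/5)
S(V, Y) = 174/5 (S(V, Y) = -(53/5 - 115)/3 = -⅓*(-522/5) = 174/5)
t(q) = 35/8 (t(q) = 7*(5/8) = 35/8)
1/((-2550 + t(167))/S(-181, 288)) = 1/((-2550 + 35/8)/(174/5)) = 1/(-20365/8*5/174) = 1/(-101825/1392) = -1392/101825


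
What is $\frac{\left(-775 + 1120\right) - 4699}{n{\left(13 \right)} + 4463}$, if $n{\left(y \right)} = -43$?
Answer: $- \frac{2177}{2210} \approx -0.98507$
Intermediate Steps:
$\frac{\left(-775 + 1120\right) - 4699}{n{\left(13 \right)} + 4463} = \frac{\left(-775 + 1120\right) - 4699}{-43 + 4463} = \frac{345 - 4699}{4420} = \left(-4354\right) \frac{1}{4420} = - \frac{2177}{2210}$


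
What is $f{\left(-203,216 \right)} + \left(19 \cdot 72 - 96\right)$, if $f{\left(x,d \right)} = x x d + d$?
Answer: $8902632$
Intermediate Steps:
$f{\left(x,d \right)} = d + d x^{2}$ ($f{\left(x,d \right)} = x^{2} d + d = d x^{2} + d = d + d x^{2}$)
$f{\left(-203,216 \right)} + \left(19 \cdot 72 - 96\right) = 216 \left(1 + \left(-203\right)^{2}\right) + \left(19 \cdot 72 - 96\right) = 216 \left(1 + 41209\right) + \left(1368 - 96\right) = 216 \cdot 41210 + 1272 = 8901360 + 1272 = 8902632$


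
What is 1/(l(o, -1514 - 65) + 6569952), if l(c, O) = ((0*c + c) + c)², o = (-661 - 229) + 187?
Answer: 1/8546788 ≈ 1.1700e-7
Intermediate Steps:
o = -703 (o = -890 + 187 = -703)
l(c, O) = 4*c² (l(c, O) = ((0 + c) + c)² = (c + c)² = (2*c)² = 4*c²)
1/(l(o, -1514 - 65) + 6569952) = 1/(4*(-703)² + 6569952) = 1/(4*494209 + 6569952) = 1/(1976836 + 6569952) = 1/8546788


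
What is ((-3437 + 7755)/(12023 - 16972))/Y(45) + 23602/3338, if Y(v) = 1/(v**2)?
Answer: -14535249401/8259881 ≈ -1759.7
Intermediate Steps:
Y(v) = v**(-2)
((-3437 + 7755)/(12023 - 16972))/Y(45) + 23602/3338 = ((-3437 + 7755)/(12023 - 16972))/(45**(-2)) + 23602/3338 = (4318/(-4949))/(1/2025) + 23602*(1/3338) = (4318*(-1/4949))*2025 + 11801/1669 = -4318/4949*2025 + 11801/1669 = -8743950/4949 + 11801/1669 = -14535249401/8259881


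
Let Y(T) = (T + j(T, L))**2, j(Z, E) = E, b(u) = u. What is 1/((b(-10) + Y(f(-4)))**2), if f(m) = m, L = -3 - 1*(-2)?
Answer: 1/225 ≈ 0.0044444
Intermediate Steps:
L = -1 (L = -3 + 2 = -1)
Y(T) = (-1 + T)**2 (Y(T) = (T - 1)**2 = (-1 + T)**2)
1/((b(-10) + Y(f(-4)))**2) = 1/((-10 + (-1 - 4)**2)**2) = 1/((-10 + (-5)**2)**2) = 1/((-10 + 25)**2) = 1/(15**2) = 1/225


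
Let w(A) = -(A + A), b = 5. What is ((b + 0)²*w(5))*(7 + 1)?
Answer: -2000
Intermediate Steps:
w(A) = -2*A
((b + 0)²*w(5))*(7 + 1) = ((5 + 0)²*(-2*5))*(7 + 1) = (5²*(-10))*8 = (25*(-10))*8 = -250*8 = -2000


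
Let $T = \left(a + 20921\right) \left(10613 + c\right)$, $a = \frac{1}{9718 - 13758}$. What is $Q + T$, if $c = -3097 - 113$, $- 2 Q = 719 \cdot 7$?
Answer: $\frac{625697604457}{4040} \approx 1.5488 \cdot 10^{8}$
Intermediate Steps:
$Q = - \frac{5033}{2}$ ($Q = - \frac{719 \cdot 7}{2} = \left(- \frac{1}{2}\right) 5033 = - \frac{5033}{2} \approx -2516.5$)
$c = -3210$
$a = - \frac{1}{4040}$ ($a = \frac{1}{-4040} = - \frac{1}{4040} \approx -0.00024752$)
$T = \frac{625707771117}{4040}$ ($T = \left(- \frac{1}{4040} + 20921\right) \left(10613 - 3210\right) = \frac{84520839}{4040} \cdot 7403 = \frac{625707771117}{4040} \approx 1.5488 \cdot 10^{8}$)
$Q + T = - \frac{5033}{2} + \frac{625707771117}{4040} = \frac{625697604457}{4040}$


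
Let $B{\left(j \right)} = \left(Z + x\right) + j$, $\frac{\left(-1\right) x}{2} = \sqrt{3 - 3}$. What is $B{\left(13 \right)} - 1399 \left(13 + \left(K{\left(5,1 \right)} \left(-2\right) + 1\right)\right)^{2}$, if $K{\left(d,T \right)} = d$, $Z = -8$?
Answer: $-22379$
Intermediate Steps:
$x = 0$ ($x = - 2 \sqrt{3 - 3} = - 2 \sqrt{0} = \left(-2\right) 0 = 0$)
$B{\left(j \right)} = -8 + j$ ($B{\left(j \right)} = \left(-8 + 0\right) + j = -8 + j$)
$B{\left(13 \right)} - 1399 \left(13 + \left(K{\left(5,1 \right)} \left(-2\right) + 1\right)\right)^{2} = \left(-8 + 13\right) - 1399 \left(13 + \left(5 \left(-2\right) + 1\right)\right)^{2} = 5 - 1399 \left(13 + \left(-10 + 1\right)\right)^{2} = 5 - 1399 \left(13 - 9\right)^{2} = 5 - 1399 \cdot 4^{2} = 5 - 22384 = -22379$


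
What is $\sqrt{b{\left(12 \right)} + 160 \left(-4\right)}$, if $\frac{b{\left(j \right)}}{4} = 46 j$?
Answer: $28 \sqrt{2} \approx 39.598$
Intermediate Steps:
$b{\left(j \right)} = 184 j$ ($b{\left(j \right)} = 4 \cdot 46 j = 184 j$)
$\sqrt{b{\left(12 \right)} + 160 \left(-4\right)} = \sqrt{184 \cdot 12 + 160 \left(-4\right)} = \sqrt{2208 - 640} = \sqrt{1568} = 28 \sqrt{2}$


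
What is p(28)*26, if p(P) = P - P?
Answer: 0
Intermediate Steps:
p(P) = 0
p(28)*26 = 0*26 = 0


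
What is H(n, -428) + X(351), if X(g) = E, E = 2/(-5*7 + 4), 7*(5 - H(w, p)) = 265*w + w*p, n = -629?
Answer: -3177266/217 ≈ -14642.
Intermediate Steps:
H(w, p) = 5 - 265*w/7 - p*w/7 (H(w, p) = 5 - (265*w + w*p)/7 = 5 - (265*w + p*w)/7 = 5 + (-265*w/7 - p*w/7) = 5 - 265*w/7 - p*w/7)
E = -2/31 (E = 2/(-35 + 4) = 2/(-31) = 2*(-1/31) = -2/31 ≈ -0.064516)
X(g) = -2/31
H(n, -428) + X(351) = (5 - 265/7*(-629) - 1/7*(-428)*(-629)) - 2/31 = (5 + 166685/7 - 269212/7) - 2/31 = -102492/7 - 2/31 = -3177266/217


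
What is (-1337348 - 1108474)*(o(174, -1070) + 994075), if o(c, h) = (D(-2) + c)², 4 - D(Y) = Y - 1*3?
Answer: -2513238637608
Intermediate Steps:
D(Y) = 7 - Y (D(Y) = 4 - (Y - 1*3) = 4 - (Y - 3) = 4 - (-3 + Y) = 4 + (3 - Y) = 7 - Y)
o(c, h) = (9 + c)² (o(c, h) = ((7 - 1*(-2)) + c)² = ((7 + 2) + c)² = (9 + c)²)
(-1337348 - 1108474)*(o(174, -1070) + 994075) = (-1337348 - 1108474)*((9 + 174)² + 994075) = -2445822*(183² + 994075) = -2445822*(33489 + 994075) = -2445822*1027564 = -2513238637608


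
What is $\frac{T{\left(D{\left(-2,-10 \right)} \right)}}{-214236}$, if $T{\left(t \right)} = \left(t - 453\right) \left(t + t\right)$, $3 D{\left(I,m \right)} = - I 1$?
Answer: $\frac{1357}{482031} \approx 0.0028152$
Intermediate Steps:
$D{\left(I,m \right)} = - \frac{I}{3}$ ($D{\left(I,m \right)} = \frac{- I 1}{3} = \frac{\left(-1\right) I}{3} = - \frac{I}{3}$)
$T{\left(t \right)} = 2 t \left(-453 + t\right)$ ($T{\left(t \right)} = \left(t - 453\right) 2 t = \left(-453 + t\right) 2 t = 2 t \left(-453 + t\right)$)
$\frac{T{\left(D{\left(-2,-10 \right)} \right)}}{-214236} = \frac{2 \left(\left(- \frac{1}{3}\right) \left(-2\right)\right) \left(-453 - - \frac{2}{3}\right)}{-214236} = 2 \cdot \frac{2}{3} \left(-453 + \frac{2}{3}\right) \left(- \frac{1}{214236}\right) = 2 \cdot \frac{2}{3} \left(- \frac{1357}{3}\right) \left(- \frac{1}{214236}\right) = \left(- \frac{5428}{9}\right) \left(- \frac{1}{214236}\right) = \frac{1357}{482031}$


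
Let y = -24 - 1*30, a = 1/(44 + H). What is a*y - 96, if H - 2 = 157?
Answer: -19542/203 ≈ -96.266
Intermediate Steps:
H = 159 (H = 2 + 157 = 159)
a = 1/203 (a = 1/(44 + 159) = 1/203 ≈ 0.0049261)
y = -54 (y = -24 - 30 = -54)
a*y - 96 = (1/203)*(-54) - 96 = -54/203 - 96 = -19542/203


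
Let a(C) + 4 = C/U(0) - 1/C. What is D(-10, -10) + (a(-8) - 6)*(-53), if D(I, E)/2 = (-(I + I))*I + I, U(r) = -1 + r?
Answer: -2565/8 ≈ -320.63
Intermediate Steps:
a(C) = -4 - C - 1/C (a(C) = -4 + (C/(-1 + 0) - 1/C) = -4 + (C/(-1) - 1/C) = -4 + (C*(-1) - 1/C) = -4 + (-C - 1/C) = -4 - C - 1/C)
D(I, E) = -4*I² + 2*I (D(I, E) = 2*((-(I + I))*I + I) = 2*((-2*I)*I + I) = 2*(-2*I² + I) = 2*(I - 2*I²) = -4*I² + 2*I)
D(-10, -10) + (a(-8) - 6)*(-53) = 2*(-10)*(1 - 2*(-10)) + ((-4 - 1*(-8) - 1/(-8)) - 6)*(-53) = 2*(-10)*(1 + 20) + ((-4 + 8 - 1*(-⅛)) - 6)*(-53) = 2*(-10)*21 + ((-4 + 8 + ⅛) - 6)*(-53) = -420 + (33/8 - 6)*(-53) = -420 - 15/8*(-53) = -420 + 795/8 = -2565/8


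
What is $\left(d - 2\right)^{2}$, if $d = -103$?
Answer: $11025$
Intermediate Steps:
$\left(d - 2\right)^{2} = \left(-103 - 2\right)^{2} = \left(-105\right)^{2} = 11025$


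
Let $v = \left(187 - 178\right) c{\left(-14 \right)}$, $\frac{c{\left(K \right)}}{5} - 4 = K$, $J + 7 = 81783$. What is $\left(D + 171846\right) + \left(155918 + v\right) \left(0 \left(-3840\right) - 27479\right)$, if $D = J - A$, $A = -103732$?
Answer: $-4271747818$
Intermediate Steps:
$J = 81776$ ($J = -7 + 81783 = 81776$)
$c{\left(K \right)} = 20 + 5 K$
$v = -450$ ($v = \left(187 - 178\right) \left(20 + 5 \left(-14\right)\right) = 9 \left(20 - 70\right) = 9 \left(-50\right) = -450$)
$D = 185508$ ($D = 81776 - -103732 = 81776 + 103732 = 185508$)
$\left(D + 171846\right) + \left(155918 + v\right) \left(0 \left(-3840\right) - 27479\right) = \left(185508 + 171846\right) + \left(155918 - 450\right) \left(0 \left(-3840\right) - 27479\right) = 357354 + 155468 \left(0 - 27479\right) = 357354 + 155468 \left(-27479\right) = 357354 - 4272105172 = -4271747818$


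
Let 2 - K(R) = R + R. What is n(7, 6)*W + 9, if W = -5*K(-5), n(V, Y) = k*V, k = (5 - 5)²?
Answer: 9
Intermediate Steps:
K(R) = 2 - 2*R (K(R) = 2 - (R + R) = 2 - 2*R)
k = 0 (k = 0² = 0)
n(V, Y) = 0 (n(V, Y) = 0*V = 0)
W = -60 (W = -5*(2 - 2*(-5)) = -5*(2 + 10) = -5*12 = -60)
n(7, 6)*W + 9 = 0*(-60) + 9 = 0 + 9 = 9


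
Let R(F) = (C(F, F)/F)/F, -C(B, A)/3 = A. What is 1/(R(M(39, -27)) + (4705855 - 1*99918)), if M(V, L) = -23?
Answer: 23/105936554 ≈ 2.1711e-7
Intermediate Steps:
C(B, A) = -3*A
R(F) = -3/F (R(F) = ((-3*F)/F)/F = -3/F)
1/(R(M(39, -27)) + (4705855 - 1*99918)) = 1/(-3/(-23) + (4705855 - 1*99918)) = 1/(-3*(-1/23) + (4705855 - 99918)) = 1/(3/23 + 4605937) = 1/(105936554/23) = 23/105936554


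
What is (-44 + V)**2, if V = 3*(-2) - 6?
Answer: 3136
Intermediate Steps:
V = -12 (V = -6 - 6 = -12)
(-44 + V)**2 = (-44 - 12)**2 = (-56)**2 = 3136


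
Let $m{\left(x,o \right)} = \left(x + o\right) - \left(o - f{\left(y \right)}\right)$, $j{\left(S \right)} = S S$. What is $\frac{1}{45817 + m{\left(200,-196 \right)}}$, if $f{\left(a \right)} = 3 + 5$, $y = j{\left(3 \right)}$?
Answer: $\frac{1}{46025} \approx 2.1727 \cdot 10^{-5}$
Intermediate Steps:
$j{\left(S \right)} = S^{2}$
$y = 9$ ($y = 3^{2} = 9$)
$f{\left(a \right)} = 8$
$m{\left(x,o \right)} = 8 + x$ ($m{\left(x,o \right)} = \left(x + o\right) - \left(-8 + o\right) = \left(o + x\right) - \left(-8 + o\right) = 8 + x$)
$\frac{1}{45817 + m{\left(200,-196 \right)}} = \frac{1}{45817 + \left(8 + 200\right)} = \frac{1}{45817 + 208} = \frac{1}{46025}$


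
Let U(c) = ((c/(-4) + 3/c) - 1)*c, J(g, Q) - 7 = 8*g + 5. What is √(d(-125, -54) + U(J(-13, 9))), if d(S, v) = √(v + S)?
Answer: √(-2021 + I*√179) ≈ 0.1488 + 44.956*I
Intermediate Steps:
J(g, Q) = 12 + 8*g (J(g, Q) = 7 + (8*g + 5) = 7 + (5 + 8*g) = 12 + 8*g)
d(S, v) = √(S + v)
U(c) = c*(-1 + 3/c - c/4) (U(c) = ((c*(-¼) + 3/c) - 1)*c = ((-c/4 + 3/c) - 1)*c = ((3/c - c/4) - 1)*c = (-1 + 3/c - c/4)*c = c*(-1 + 3/c - c/4))
√(d(-125, -54) + U(J(-13, 9))) = √(√(-125 - 54) + (3 - (12 + 8*(-13)) - (12 + 8*(-13))²/4)) = √(√(-179) + (3 - (12 - 104) - (12 - 104)²/4)) = √(I*√179 + (3 - 1*(-92) - ¼*(-92)²)) = √(I*√179 + (3 + 92 - ¼*8464)) = √(I*√179 + (3 + 92 - 2116)) = √(I*√179 - 2021) = √(-2021 + I*√179)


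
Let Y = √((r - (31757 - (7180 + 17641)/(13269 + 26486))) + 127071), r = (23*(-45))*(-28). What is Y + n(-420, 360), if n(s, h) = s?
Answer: -420 + √196442685106205/39755 ≈ -67.446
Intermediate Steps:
r = 28980 (r = -1035*(-28) = 28980)
Y = √196442685106205/39755 (Y = √((28980 - (31757 - (7180 + 17641)/(13269 + 26486))) + 127071) = √((28980 - (31757 - 24821/39755)) + 127071) = √((28980 - 1*1262474714/39755) + 127071) = √((28980 - 1262474714/39755) + 127071) = √(-110374814/39755 + 127071) = √(4941332791/39755) = √196442685106205/39755 ≈ 352.55)
Y + n(-420, 360) = √196442685106205/39755 - 420 = -420 + √196442685106205/39755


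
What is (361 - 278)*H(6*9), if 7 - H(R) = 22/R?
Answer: 14774/27 ≈ 547.19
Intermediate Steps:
H(R) = 7 - 22/R
(361 - 278)*H(6*9) = (361 - 278)*(7 - 22/(6*9)) = 83*(7 - 22/54) = 83*(7 - 22*1/54) = 83*(7 - 11/27) = 83*(178/27) = 14774/27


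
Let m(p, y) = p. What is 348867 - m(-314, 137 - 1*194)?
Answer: 349181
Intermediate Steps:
348867 - m(-314, 137 - 1*194) = 348867 - 1*(-314) = 348867 + 314 = 349181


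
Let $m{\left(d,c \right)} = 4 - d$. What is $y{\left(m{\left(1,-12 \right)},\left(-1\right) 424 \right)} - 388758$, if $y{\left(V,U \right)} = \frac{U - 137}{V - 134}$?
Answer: $- \frac{50926737}{131} \approx -3.8875 \cdot 10^{5}$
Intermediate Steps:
$y{\left(V,U \right)} = \frac{-137 + U}{-134 + V}$
$y{\left(m{\left(1,-12 \right)},\left(-1\right) 424 \right)} - 388758 = \frac{-137 - 424}{-134 + \left(4 - 1\right)} - 388758 = \frac{1}{-134 + 3} \left(-561\right) - 388758 = \frac{1}{-131} \left(-561\right) - 388758 = \left(- \frac{1}{131}\right) \left(-561\right) - 388758 = \frac{561}{131} - 388758 = - \frac{50926737}{131}$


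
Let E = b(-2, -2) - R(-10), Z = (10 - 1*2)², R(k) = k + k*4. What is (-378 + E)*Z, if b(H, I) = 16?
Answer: -19968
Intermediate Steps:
R(k) = 5*k (R(k) = k + 4*k = 5*k)
Z = 64 (Z = (10 - 2)² = 8² = 64)
E = 66 (E = 16 - 5*(-10) = 16 - 1*(-50) = 16 + 50 = 66)
(-378 + E)*Z = (-378 + 66)*64 = -312*64 = -19968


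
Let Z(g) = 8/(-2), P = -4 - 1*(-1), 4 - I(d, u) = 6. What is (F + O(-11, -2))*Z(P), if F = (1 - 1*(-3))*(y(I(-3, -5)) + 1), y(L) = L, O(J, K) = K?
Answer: 24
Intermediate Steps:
I(d, u) = -2 (I(d, u) = 4 - 1*6 = 4 - 6 = -2)
P = -3 (P = -4 + 1 = -3)
Z(g) = -4 (Z(g) = 8*(-½) = -4)
F = -4 (F = (1 - 1*(-3))*(-2 + 1) = (1 + 3)*(-1) = 4*(-1) = -4)
(F + O(-11, -2))*Z(P) = (-4 - 2)*(-4) = -6*(-4) = 24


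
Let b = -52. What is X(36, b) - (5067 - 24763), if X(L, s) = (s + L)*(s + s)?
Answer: 21360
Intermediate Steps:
X(L, s) = 2*s*(L + s) (X(L, s) = (L + s)*(2*s) = 2*s*(L + s))
X(36, b) - (5067 - 24763) = 2*(-52)*(36 - 52) - (5067 - 24763) = 2*(-52)*(-16) - 1*(-19696) = 1664 + 19696 = 21360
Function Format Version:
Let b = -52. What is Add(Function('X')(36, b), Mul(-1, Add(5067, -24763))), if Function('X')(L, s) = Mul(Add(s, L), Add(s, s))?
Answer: 21360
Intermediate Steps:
Function('X')(L, s) = Mul(2, s, Add(L, s)) (Function('X')(L, s) = Mul(Add(L, s), Mul(2, s)) = Mul(2, s, Add(L, s)))
Add(Function('X')(36, b), Mul(-1, Add(5067, -24763))) = Add(Mul(2, -52, Add(36, -52)), Mul(-1, Add(5067, -24763))) = Add(Mul(2, -52, -16), Mul(-1, -19696)) = Add(1664, 19696) = 21360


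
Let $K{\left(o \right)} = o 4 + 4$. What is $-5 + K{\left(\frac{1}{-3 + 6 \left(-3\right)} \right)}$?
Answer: $- \frac{25}{21} \approx -1.1905$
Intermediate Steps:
$K{\left(o \right)} = 4 + 4 o$ ($K{\left(o \right)} = 4 o + 4 = 4 + 4 o$)
$-5 + K{\left(\frac{1}{-3 + 6 \left(-3\right)} \right)} = -5 + \left(4 + \frac{4}{-3 + 6 \left(-3\right)}\right) = -5 + \left(4 + \frac{4}{-3 - 18}\right) = -5 + \left(4 + \frac{4}{-21}\right) = -5 + \left(4 + 4 \left(- \frac{1}{21}\right)\right) = -5 + \left(4 - \frac{4}{21}\right) = -5 + \frac{80}{21} = - \frac{25}{21}$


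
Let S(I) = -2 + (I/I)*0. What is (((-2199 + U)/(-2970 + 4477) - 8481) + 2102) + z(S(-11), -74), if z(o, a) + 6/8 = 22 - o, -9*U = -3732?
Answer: -114958795/18084 ≈ -6356.9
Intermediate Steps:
U = 1244/3 (U = -⅑*(-3732) = 1244/3 ≈ 414.67)
S(I) = -2 (S(I) = -2 + 1*0 = -2 + 0 = -2)
z(o, a) = 85/4 - o (z(o, a) = -¾ + (22 - o) = 85/4 - o)
(((-2199 + U)/(-2970 + 4477) - 8481) + 2102) + z(S(-11), -74) = (((-2199 + 1244/3)/(-2970 + 4477) - 8481) + 2102) + (85/4 - 1*(-2)) = ((-5353/3/1507 - 8481) + 2102) + (85/4 + 2) = ((-5353/3*1/1507 - 8481) + 2102) + 93/4 = ((-5353/4521 - 8481) + 2102) + 93/4 = (-38347954/4521 + 2102) + 93/4 = -28844812/4521 + 93/4 = -114958795/18084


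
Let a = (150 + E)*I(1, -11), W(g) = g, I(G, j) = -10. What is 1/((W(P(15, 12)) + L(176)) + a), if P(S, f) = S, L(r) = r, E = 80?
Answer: -1/2109 ≈ -0.00047416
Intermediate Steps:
a = -2300 (a = (150 + 80)*(-10) = 230*(-10) = -2300)
1/((W(P(15, 12)) + L(176)) + a) = 1/((15 + 176) - 2300) = 1/(191 - 2300) = 1/(-2109) = -1/2109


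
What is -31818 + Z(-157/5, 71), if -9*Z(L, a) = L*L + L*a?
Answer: -791996/25 ≈ -31680.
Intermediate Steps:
Z(L, a) = -L**2/9 - L*a/9 (Z(L, a) = -(L*L + L*a)/9 = -(L**2 + L*a)/9 = -L**2/9 - L*a/9)
-31818 + Z(-157/5, 71) = -31818 - (-157/5)*(-157/5 + 71)/9 = -31818 - (-157*1/5)*(-157*1/5 + 71)/9 = -31818 - 1/9*(-157/5)*(-157/5 + 71) = -31818 - 1/9*(-157/5)*198/5 = -31818 + 3454/25 = -791996/25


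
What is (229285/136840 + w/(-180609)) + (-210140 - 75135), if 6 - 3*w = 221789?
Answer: -384566596619047/1348065576 ≈ -2.8527e+5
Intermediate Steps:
w = -221783/3 (w = 2 - ⅓*221789 = 2 - 221789/3 = -221783/3 ≈ -73928.)
(229285/136840 + w/(-180609)) + (-210140 - 75135) = (229285/136840 - 221783/3/(-180609)) + (-210140 - 75135) = (229285*(1/136840) - 221783/3*(-1/180609)) - 285275 = (45857/27368 + 221783/541827) - 285275 = 2810574353/1348065576 - 285275 = -384566596619047/1348065576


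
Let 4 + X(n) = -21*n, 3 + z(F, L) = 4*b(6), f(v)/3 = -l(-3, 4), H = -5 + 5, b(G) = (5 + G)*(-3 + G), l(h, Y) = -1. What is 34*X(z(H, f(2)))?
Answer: -92242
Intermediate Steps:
b(G) = (-3 + G)*(5 + G)
H = 0
f(v) = 3 (f(v) = 3*(-1*(-1)) = 3*1 = 3)
z(F, L) = 129 (z(F, L) = -3 + 4*(-15 + 6² + 2*6) = -3 + 4*(-15 + 36 + 12) = -3 + 4*33 = -3 + 132 = 129)
X(n) = -4 - 21*n
34*X(z(H, f(2))) = 34*(-4 - 21*129) = 34*(-4 - 2709) = 34*(-2713) = -92242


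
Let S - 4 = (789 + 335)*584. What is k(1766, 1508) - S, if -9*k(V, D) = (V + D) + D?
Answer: -1970854/3 ≈ -6.5695e+5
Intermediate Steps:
k(V, D) = -2*D/9 - V/9 (k(V, D) = -((V + D) + D)/9 = -((D + V) + D)/9 = -(V + 2*D)/9 = -2*D/9 - V/9)
S = 656420 (S = 4 + (789 + 335)*584 = 4 + 1124*584 = 4 + 656416 = 656420)
k(1766, 1508) - S = (-2/9*1508 - ⅑*1766) - 1*656420 = (-3016/9 - 1766/9) - 656420 = -1594/3 - 656420 = -1970854/3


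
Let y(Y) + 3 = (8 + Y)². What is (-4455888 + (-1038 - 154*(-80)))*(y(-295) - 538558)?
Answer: 2027593700352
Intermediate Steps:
y(Y) = -3 + (8 + Y)²
(-4455888 + (-1038 - 154*(-80)))*(y(-295) - 538558) = (-4455888 + (-1038 - 154*(-80)))*((-3 + (8 - 295)²) - 538558) = (-4455888 + (-1038 + 12320))*((-3 + (-287)²) - 538558) = (-4455888 + 11282)*((-3 + 82369) - 538558) = -4444606*(82366 - 538558) = -4444606*(-456192) = 2027593700352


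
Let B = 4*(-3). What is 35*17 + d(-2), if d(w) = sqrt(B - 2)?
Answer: 595 + I*sqrt(14) ≈ 595.0 + 3.7417*I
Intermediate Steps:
B = -12
d(w) = I*sqrt(14) (d(w) = sqrt(-12 - 2) = sqrt(-14) = I*sqrt(14))
35*17 + d(-2) = 35*17 + I*sqrt(14) = 595 + I*sqrt(14)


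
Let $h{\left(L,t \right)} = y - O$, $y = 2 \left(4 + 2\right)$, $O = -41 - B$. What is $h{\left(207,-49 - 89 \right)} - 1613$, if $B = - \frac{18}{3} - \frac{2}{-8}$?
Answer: $- \frac{6263}{4} \approx -1565.8$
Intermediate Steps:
$B = - \frac{23}{4}$ ($B = \left(-18\right) \frac{1}{3} - - \frac{1}{4} = -6 + \frac{1}{4} = - \frac{23}{4} \approx -5.75$)
$O = - \frac{141}{4}$ ($O = -41 - - \frac{23}{4} = -41 + \frac{23}{4} = - \frac{141}{4} \approx -35.25$)
$y = 12$ ($y = 2 \cdot 6 = 12$)
$h{\left(L,t \right)} = \frac{189}{4}$ ($h{\left(L,t \right)} = 12 - - \frac{141}{4} = 12 + \frac{141}{4} = \frac{189}{4}$)
$h{\left(207,-49 - 89 \right)} - 1613 = \frac{189}{4} - 1613 = - \frac{6263}{4}$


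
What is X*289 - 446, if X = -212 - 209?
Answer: -122115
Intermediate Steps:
X = -421
X*289 - 446 = -421*289 - 446 = -121669 - 446 = -122115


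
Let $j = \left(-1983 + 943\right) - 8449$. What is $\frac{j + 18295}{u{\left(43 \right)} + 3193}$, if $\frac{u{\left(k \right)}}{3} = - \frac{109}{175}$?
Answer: $\frac{770525}{279224} \approx 2.7595$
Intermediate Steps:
$j = -9489$ ($j = -1040 - 8449 = -9489$)
$u{\left(k \right)} = - \frac{327}{175}$ ($u{\left(k \right)} = 3 \left(- \frac{109}{175}\right) = - \frac{327}{175}$)
$\frac{j + 18295}{u{\left(43 \right)} + 3193} = \frac{-9489 + 18295}{- \frac{327}{175} + 3193} = \frac{8806}{\frac{558448}{175}} = 8806 \cdot \frac{175}{558448} = \frac{770525}{279224}$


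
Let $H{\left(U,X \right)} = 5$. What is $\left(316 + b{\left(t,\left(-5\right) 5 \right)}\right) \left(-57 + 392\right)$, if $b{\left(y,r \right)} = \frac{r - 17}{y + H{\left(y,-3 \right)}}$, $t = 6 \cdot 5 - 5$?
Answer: $105391$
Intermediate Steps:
$t = 25$ ($t = 30 - 5 = 25$)
$b{\left(y,r \right)} = \frac{-17 + r}{5 + y}$ ($b{\left(y,r \right)} = \frac{r - 17}{y + 5} = \frac{-17 + r}{5 + y}$)
$\left(316 + b{\left(t,\left(-5\right) 5 \right)}\right) \left(-57 + 392\right) = \left(316 + \frac{-17 - 25}{5 + 25}\right) \left(-57 + 392\right) = \left(316 + \frac{-17 - 25}{30}\right) 335 = \left(316 + \frac{1}{30} \left(-42\right)\right) 335 = \left(316 - \frac{7}{5}\right) 335 = \frac{1573}{5} \cdot 335 = 105391$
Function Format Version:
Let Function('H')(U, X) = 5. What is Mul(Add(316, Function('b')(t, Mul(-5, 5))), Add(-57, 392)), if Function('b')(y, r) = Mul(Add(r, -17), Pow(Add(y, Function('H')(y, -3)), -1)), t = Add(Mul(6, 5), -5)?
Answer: 105391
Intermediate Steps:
t = 25 (t = Add(30, -5) = 25)
Function('b')(y, r) = Mul(Pow(Add(5, y), -1), Add(-17, r)) (Function('b')(y, r) = Mul(Add(r, -17), Pow(Add(y, 5), -1)) = Mul(Add(-17, r), Pow(Add(5, y), -1)) = Mul(Pow(Add(5, y), -1), Add(-17, r)))
Mul(Add(316, Function('b')(t, Mul(-5, 5))), Add(-57, 392)) = Mul(Add(316, Mul(Pow(Add(5, 25), -1), Add(-17, Mul(-5, 5)))), Add(-57, 392)) = Mul(Add(316, Mul(Pow(30, -1), Add(-17, -25))), 335) = Mul(Add(316, Mul(Rational(1, 30), -42)), 335) = Mul(Add(316, Rational(-7, 5)), 335) = Mul(Rational(1573, 5), 335) = 105391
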